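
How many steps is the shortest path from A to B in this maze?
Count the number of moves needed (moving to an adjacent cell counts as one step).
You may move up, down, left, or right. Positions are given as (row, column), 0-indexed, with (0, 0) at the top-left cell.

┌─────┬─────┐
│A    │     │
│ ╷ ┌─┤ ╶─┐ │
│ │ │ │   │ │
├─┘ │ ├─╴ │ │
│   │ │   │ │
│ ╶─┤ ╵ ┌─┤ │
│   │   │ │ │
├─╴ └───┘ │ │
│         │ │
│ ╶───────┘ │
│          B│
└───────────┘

Using BFS to find shortest path:
Start: (0, 0), End: (5, 5)
Path found:
(0,0) → (0,1) → (1,1) → (2,1) → (2,0) → (3,0) → (3,1) → (4,1) → (4,0) → (5,0) → (5,1) → (5,2) → (5,3) → (5,4) → (5,5)
Number of steps: 14

Solution:

┌─────┬─────┐
│A ↓  │     │
│ ╷ ┌─┤ ╶─┐ │
│ │↓│ │   │ │
├─┘ │ ├─╴ │ │
│↓ ↲│ │   │ │
│ ╶─┤ ╵ ┌─┤ │
│↳ ↓│   │ │ │
├─╴ └───┘ │ │
│↓ ↲      │ │
│ ╶───────┘ │
│↳ → → → → B│
└───────────┘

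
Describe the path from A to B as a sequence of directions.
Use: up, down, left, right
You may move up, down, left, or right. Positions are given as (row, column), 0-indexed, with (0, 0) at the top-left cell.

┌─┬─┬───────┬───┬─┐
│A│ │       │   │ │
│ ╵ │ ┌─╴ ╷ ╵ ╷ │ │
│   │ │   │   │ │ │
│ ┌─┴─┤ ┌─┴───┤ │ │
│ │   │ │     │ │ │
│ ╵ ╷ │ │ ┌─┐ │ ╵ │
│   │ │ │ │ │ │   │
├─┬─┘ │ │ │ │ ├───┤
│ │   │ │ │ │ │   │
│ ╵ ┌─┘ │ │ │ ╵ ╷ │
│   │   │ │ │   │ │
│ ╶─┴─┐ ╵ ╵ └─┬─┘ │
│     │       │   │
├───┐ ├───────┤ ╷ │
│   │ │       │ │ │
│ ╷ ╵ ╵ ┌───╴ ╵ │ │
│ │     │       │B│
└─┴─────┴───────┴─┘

Finding the path and converting it to directions:
Path through cells: (0,0) → (1,0) → (2,0) → (3,0) → (3,1) → (2,1) → (2,2) → (3,2) → (4,2) → (4,1) → (5,1) → (5,0) → (6,0) → (6,1) → (6,2) → (7,2) → (8,2) → (8,3) → (7,3) → (7,4) → (7,5) → (7,6) → (8,6) → (8,7) → (7,7) → (6,7) → (6,8) → (7,8) → (8,8)
Directions: down, down, down, right, up, right, down, down, left, down, left, down, right, right, down, down, right, up, right, right, right, down, right, up, up, right, down, down

Solution:

┌─┬─┬───────┬───┬─┐
│A│ │       │   │ │
│ ╵ │ ┌─╴ ╷ ╵ ╷ │ │
│↓  │ │   │   │ │ │
│ ┌─┴─┤ ┌─┴───┤ │ │
│↓│↱ ↓│ │     │ │ │
│ ╵ ╷ │ │ ┌─┐ │ ╵ │
│↳ ↑│↓│ │ │ │ │   │
├─┬─┘ │ │ │ │ ├───┤
│ │↓ ↲│ │ │ │ │   │
│ ╵ ┌─┘ │ │ │ ╵ ╷ │
│↓ ↲│   │ │ │   │ │
│ ╶─┴─┐ ╵ ╵ └─┬─┘ │
│↳ → ↓│       │↱ ↓│
├───┐ ├───────┤ ╷ │
│   │↓│↱ → → ↓│↑│↓│
│ ╷ ╵ ╵ ┌───╴ ╵ │ │
│ │  ↳ ↑│    ↳ ↑│B│
└─┴─────┴───────┴─┘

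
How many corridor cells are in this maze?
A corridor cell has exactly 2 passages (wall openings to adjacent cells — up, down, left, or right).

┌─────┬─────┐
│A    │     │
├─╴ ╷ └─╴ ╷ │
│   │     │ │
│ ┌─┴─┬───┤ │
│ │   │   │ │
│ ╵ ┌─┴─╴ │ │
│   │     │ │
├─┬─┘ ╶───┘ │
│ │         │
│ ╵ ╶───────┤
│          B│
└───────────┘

Counting cells with exactly 2 passages:
Total corridor cells: 26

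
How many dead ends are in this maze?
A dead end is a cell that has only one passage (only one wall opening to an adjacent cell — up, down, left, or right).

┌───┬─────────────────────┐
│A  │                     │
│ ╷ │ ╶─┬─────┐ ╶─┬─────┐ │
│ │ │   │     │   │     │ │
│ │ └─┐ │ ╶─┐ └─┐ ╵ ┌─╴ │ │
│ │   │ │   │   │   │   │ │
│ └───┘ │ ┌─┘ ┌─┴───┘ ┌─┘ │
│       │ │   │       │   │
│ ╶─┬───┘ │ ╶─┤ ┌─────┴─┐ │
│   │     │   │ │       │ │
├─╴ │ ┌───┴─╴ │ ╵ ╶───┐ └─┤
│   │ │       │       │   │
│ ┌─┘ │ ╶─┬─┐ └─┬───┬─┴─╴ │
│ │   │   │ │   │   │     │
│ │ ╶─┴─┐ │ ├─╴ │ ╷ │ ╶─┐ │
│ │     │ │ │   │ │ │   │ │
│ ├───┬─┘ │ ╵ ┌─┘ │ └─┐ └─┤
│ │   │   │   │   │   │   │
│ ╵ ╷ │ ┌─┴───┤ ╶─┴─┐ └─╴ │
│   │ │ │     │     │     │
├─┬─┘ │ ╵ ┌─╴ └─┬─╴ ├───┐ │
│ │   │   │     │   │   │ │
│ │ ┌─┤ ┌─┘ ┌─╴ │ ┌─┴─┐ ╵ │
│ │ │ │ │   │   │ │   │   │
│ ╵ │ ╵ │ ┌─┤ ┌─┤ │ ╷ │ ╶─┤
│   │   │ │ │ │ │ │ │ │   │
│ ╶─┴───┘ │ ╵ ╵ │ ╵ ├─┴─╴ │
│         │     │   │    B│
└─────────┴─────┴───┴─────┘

Checking each cell for number of passages:

Dead ends found at positions:
  (2, 2)
  (2, 5)
  (2, 7)
  (3, 11)
  (4, 12)
  (5, 10)
  (6, 5)
  (7, 3)
  (7, 12)
  (10, 0)
  (10, 10)
  (11, 2)
  (12, 5)
  (12, 7)
  (12, 10)
  (13, 10)
Total dead ends: 16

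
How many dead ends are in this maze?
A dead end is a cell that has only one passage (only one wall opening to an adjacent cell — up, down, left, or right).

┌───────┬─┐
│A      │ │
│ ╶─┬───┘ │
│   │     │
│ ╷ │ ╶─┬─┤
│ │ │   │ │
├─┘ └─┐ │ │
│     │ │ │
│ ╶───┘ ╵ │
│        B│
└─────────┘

Checking each cell for number of passages:

Dead ends found at positions:
  (0, 3)
  (0, 4)
  (2, 0)
  (2, 4)
  (3, 2)
Total dead ends: 5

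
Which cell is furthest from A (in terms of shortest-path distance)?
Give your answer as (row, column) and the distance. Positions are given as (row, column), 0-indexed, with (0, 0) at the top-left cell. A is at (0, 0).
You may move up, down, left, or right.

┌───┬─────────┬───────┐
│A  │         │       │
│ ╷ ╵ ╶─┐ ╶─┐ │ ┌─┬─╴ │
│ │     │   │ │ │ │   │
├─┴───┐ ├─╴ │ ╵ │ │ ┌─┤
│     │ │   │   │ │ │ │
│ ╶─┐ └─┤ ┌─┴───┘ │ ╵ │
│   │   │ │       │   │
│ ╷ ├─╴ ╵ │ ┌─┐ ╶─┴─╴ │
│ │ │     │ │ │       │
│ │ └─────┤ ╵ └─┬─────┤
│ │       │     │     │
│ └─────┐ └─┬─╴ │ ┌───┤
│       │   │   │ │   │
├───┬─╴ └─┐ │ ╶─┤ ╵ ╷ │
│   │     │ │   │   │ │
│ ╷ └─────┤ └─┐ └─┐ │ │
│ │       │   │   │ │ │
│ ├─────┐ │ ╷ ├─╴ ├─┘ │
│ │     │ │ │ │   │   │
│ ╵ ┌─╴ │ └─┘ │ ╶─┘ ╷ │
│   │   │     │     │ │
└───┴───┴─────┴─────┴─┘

Computing BFS distances from A to all cells:
Furthest cell: (5, 10)
Distance: 55 steps

Path from A to the furthest cell:

┌───┬─────────┬───────┐
│A ↓│↱ → → → ↓│↱ → → ↓│
│ ╷ ╵ ╶─┐ ╶─┐ │ ┌─┬─╴ │
│ │↳ ↑  │   │↓│↑│ │↓ ↲│
├─┴───┐ ├─╴ │ ╵ │ │ ┌─┤
│     │ │   │↳ ↑│ │↓│ │
│ ╶─┐ └─┤ ┌─┴───┘ │ ╵ │
│   │   │ │↓ ← ↰  │↳ ↓│
│ ╷ ├─╴ ╵ │ ┌─┐ ╶─┴─╴ │
│ │ │     │↓│ │↑ ← ← ↲│
│ │ └─────┤ ╵ └─┬─────┤
│ │       │↳ → ↓│↱ → B│
│ └─────┐ └─┬─╴ │ ┌───┤
│       │   │↓ ↲│↑│↓ ↰│
├───┬─╴ └─┐ │ ╶─┤ ╵ ╷ │
│   │     │ │↳ ↓│↑ ↲│↑│
│ ╷ └─────┤ └─┐ └─┐ │ │
│ │       │   │↳ ↓│ │↑│
│ ├─────┐ │ ╷ ├─╴ ├─┘ │
│ │     │ │ │ │↓ ↲│↱ ↑│
│ ╵ ┌─╴ │ └─┘ │ ╶─┘ ╷ │
│   │   │     │↳ → ↑│ │
└───┴───┴─────┴─────┴─┘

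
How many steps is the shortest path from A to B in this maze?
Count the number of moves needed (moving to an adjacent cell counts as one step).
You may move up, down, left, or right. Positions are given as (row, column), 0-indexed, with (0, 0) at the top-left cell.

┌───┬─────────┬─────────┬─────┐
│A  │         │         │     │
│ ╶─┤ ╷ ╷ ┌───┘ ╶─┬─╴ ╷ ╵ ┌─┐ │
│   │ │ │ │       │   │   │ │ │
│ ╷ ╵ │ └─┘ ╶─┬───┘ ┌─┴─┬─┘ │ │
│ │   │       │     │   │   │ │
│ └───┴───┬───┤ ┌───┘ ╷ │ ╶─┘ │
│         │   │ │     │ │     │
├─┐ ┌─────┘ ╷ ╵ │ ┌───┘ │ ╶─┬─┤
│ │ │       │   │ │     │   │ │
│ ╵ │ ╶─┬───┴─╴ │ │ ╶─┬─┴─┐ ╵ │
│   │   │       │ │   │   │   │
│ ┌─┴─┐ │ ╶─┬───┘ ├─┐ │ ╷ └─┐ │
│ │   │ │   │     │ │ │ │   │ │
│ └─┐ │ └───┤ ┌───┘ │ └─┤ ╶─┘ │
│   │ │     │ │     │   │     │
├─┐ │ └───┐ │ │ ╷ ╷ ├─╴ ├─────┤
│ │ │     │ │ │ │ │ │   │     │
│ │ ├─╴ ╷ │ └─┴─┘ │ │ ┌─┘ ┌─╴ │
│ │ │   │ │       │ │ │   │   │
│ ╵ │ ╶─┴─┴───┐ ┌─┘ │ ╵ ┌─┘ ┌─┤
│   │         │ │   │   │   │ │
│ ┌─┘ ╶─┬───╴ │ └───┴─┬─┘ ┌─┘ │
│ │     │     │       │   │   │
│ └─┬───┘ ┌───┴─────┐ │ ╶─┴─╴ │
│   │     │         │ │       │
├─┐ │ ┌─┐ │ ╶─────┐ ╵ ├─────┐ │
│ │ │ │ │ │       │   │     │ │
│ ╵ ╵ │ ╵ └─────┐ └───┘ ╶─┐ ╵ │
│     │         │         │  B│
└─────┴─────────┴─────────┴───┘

Using BFS to find shortest path:
Start: (0, 0), End: (14, 14)
Path found:
(0,0) → (1,0) → (1,1) → (2,1) → (2,2) → (1,2) → (0,2) → (0,3) → (1,3) → (2,3) → (2,4) → (2,5) → (1,5) → (1,6) → (1,7) → (0,7) → (0,8) → (0,9) → (0,10) → (1,10) → (1,9) → (2,9) → (2,8) → (2,7) → (3,7) → (4,7) → (4,6) → (3,6) → (3,5) → (4,5) → (4,4) → (4,3) → (4,2) → (5,2) → (5,3) → (6,3) → (7,3) → (7,4) → (7,5) → (8,5) → (9,5) → (9,6) → (9,7) → (10,7) → (11,7) → (11,8) → (11,9) → (11,10) → (12,10) → (13,10) → (13,9) → (12,9) → (12,8) → (12,7) → (12,6) → (12,5) → (13,5) → (13,6) → (13,7) → (13,8) → (14,8) → (14,9) → (14,10) → (14,11) → (13,11) → (13,12) → (13,13) → (14,13) → (14,14)
Number of steps: 68

Solution:

┌───┬─────────┬─────────┬─────┐
│A  │↱ ↓      │↱ → → ↓  │     │
│ ╶─┤ ╷ ╷ ┌───┘ ╶─┬─╴ ╷ ╵ ┌─┐ │
│↳ ↓│↑│↓│ │↱ → ↑  │↓ ↲│   │ │ │
│ ╷ ╵ │ └─┘ ╶─┬───┘ ┌─┴─┬─┘ │ │
│ │↳ ↑│↳ → ↑  │↓ ← ↲│   │   │ │
│ └───┴───┬───┤ ┌───┘ ╷ │ ╶─┘ │
│         │↓ ↰│↓│     │ │     │
├─┐ ┌─────┘ ╷ ╵ │ ┌───┘ │ ╶─┬─┤
│ │ │↓ ← ← ↲│↑ ↲│ │     │   │ │
│ ╵ │ ╶─┬───┴─╴ │ │ ╶─┬─┴─┐ ╵ │
│   │↳ ↓│       │ │   │   │   │
│ ┌─┴─┐ │ ╶─┬───┘ ├─┐ │ ╷ └─┐ │
│ │   │↓│   │     │ │ │ │   │ │
│ └─┐ │ └───┤ ┌───┘ │ └─┤ ╶─┘ │
│   │ │↳ → ↓│ │     │   │     │
├─┐ │ └───┐ │ │ ╷ ╷ ├─╴ ├─────┤
│ │ │     │↓│ │ │ │ │   │     │
│ │ ├─╴ ╷ │ └─┴─┘ │ │ ┌─┘ ┌─╴ │
│ │ │   │ │↳ → ↓  │ │ │   │   │
│ ╵ │ ╶─┴─┴───┐ ┌─┘ │ ╵ ┌─┘ ┌─┤
│   │         │↓│   │   │   │ │
│ ┌─┘ ╶─┬───╴ │ └───┴─┬─┘ ┌─┘ │
│ │     │     │↳ → → ↓│   │   │
│ └─┬───┘ ┌───┴─────┐ │ ╶─┴─╴ │
│   │     │↓ ← ← ← ↰│↓│       │
├─┐ │ ┌─┐ │ ╶─────┐ ╵ ├─────┐ │
│ │ │ │ │ │↳ → → ↓│↑ ↲│↱ → ↓│ │
│ ╵ ╵ │ ╵ └─────┐ └───┘ ╶─┐ ╵ │
│     │         │↳ → → ↑  │↳ B│
└─────┴─────────┴─────────┴───┘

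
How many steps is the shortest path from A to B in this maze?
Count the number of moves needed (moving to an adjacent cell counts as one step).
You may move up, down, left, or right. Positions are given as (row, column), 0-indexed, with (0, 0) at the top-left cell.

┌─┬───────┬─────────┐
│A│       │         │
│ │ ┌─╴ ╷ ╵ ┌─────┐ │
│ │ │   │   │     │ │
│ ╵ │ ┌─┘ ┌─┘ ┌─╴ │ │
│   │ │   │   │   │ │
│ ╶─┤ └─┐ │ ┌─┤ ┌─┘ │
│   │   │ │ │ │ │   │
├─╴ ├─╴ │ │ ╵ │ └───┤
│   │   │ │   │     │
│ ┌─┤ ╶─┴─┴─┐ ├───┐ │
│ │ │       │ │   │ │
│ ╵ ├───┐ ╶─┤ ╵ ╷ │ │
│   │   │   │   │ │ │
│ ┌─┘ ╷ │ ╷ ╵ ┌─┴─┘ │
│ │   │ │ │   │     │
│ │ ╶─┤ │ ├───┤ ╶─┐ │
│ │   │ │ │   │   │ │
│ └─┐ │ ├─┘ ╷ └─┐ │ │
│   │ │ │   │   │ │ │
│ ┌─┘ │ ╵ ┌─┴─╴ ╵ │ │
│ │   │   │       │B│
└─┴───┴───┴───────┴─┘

Using BFS to find shortest path:
Start: (0, 0), End: (10, 9)
Path found:
(0,0) → (1,0) → (2,0) → (2,1) → (1,1) → (0,1) → (0,2) → (0,3) → (1,3) → (1,2) → (2,2) → (3,2) → (3,3) → (4,3) → (4,2) → (5,2) → (5,3) → (5,4) → (6,4) → (6,5) → (7,5) → (7,6) → (6,6) → (5,6) → (4,6) → (4,5) → (3,5) → (2,5) → (2,6) → (1,6) → (1,7) → (1,8) → (2,8) → (2,7) → (3,7) → (4,7) → (4,8) → (4,9) → (5,9) → (6,9) → (7,9) → (8,9) → (9,9) → (10,9)
Number of steps: 43

Solution:

┌─┬───────┬─────────┐
│A│↱ → ↓  │         │
│ │ ┌─╴ ╷ ╵ ┌─────┐ │
│↓│↑│↓ ↲│   │↱ → ↓│ │
│ ╵ │ ┌─┘ ┌─┘ ┌─╴ │ │
│↳ ↑│↓│   │↱ ↑│↓ ↲│ │
│ ╶─┤ └─┐ │ ┌─┤ ┌─┘ │
│   │↳ ↓│ │↑│ │↓│   │
├─╴ ├─╴ │ │ ╵ │ └───┤
│   │↓ ↲│ │↑ ↰│↳ → ↓│
│ ┌─┤ ╶─┴─┴─┐ ├───┐ │
│ │ │↳ → ↓  │↑│   │↓│
│ ╵ ├───┐ ╶─┤ ╵ ╷ │ │
│   │   │↳ ↓│↑  │ │↓│
│ ┌─┘ ╷ │ ╷ ╵ ┌─┴─┘ │
│ │   │ │ │↳ ↑│    ↓│
│ │ ╶─┤ │ ├───┤ ╶─┐ │
│ │   │ │ │   │   │↓│
│ └─┐ │ ├─┘ ╷ └─┐ │ │
│   │ │ │   │   │ │↓│
│ ┌─┘ │ ╵ ┌─┴─╴ ╵ │ │
│ │   │   │       │B│
└─┴───┴───┴───────┴─┘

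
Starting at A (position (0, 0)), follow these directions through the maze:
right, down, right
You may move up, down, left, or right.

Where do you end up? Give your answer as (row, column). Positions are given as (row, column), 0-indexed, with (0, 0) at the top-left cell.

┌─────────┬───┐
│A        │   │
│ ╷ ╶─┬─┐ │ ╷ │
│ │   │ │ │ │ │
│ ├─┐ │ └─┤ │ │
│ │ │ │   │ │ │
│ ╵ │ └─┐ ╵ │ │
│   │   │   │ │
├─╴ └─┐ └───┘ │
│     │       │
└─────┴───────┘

Following directions step by step:
Start: (0, 0)
  right: (0, 0) → (0, 1)
  down: (0, 1) → (1, 1)
  right: (1, 1) → (1, 2)
Final position: (1, 2)

Path taken:

┌─────────┬───┐
│A ↓      │   │
│ ╷ ╶─┬─┐ │ ╷ │
│ │↳ B│ │ │ │ │
│ ├─┐ │ └─┤ │ │
│ │ │ │   │ │ │
│ ╵ │ └─┐ ╵ │ │
│   │   │   │ │
├─╴ └─┐ └───┘ │
│     │       │
└─────┴───────┘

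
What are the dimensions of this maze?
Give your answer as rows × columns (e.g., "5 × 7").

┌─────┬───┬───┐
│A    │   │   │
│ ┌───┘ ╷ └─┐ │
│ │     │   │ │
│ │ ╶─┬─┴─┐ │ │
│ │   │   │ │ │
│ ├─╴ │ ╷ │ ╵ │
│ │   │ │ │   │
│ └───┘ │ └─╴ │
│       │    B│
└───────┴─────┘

Counting the maze dimensions:
Rows (vertical): 5
Columns (horizontal): 7
Dimensions: 5 × 7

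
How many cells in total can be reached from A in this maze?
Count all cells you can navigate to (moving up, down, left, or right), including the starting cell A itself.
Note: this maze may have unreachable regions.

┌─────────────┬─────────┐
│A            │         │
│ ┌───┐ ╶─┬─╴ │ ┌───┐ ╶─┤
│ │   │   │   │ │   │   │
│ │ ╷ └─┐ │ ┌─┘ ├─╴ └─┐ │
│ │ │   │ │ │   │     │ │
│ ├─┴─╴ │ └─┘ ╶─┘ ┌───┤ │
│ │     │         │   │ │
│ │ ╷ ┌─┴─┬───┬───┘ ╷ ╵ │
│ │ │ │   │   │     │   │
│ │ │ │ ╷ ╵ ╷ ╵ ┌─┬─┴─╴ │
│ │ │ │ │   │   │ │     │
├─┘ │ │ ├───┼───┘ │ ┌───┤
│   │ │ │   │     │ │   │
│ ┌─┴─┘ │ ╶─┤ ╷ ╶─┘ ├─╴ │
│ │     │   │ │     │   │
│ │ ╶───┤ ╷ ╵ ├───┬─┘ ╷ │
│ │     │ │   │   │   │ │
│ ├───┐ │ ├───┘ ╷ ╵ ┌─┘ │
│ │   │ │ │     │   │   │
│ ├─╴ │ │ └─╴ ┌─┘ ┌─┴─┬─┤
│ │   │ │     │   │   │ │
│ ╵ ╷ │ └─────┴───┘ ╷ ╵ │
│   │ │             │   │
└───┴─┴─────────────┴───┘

Using BFS/flood-fill to find all reachable cells from A:
Maze size: 12 × 12 = 144 total cells
26 cell(s) are walled off and cannot be reached from A.
Reachable cells: 118

Reachable region (· marks reachable cells):

┌─────────────┬─────────┐
│A · · · · · ·│· · · · ·│
│ ┌───┐ ╶─┬─╴ │ ┌───┐ ╶─┤
│·│   │· ·│· ·│·│· ·│· ·│
│ │ ╷ └─┐ │ ┌─┘ ├─╴ └─┐ │
│·│ │   │·│·│· ·│· · ·│·│
│ ├─┴─╴ │ └─┘ ╶─┘ ┌───┤ │
│·│     │· · · · ·│· ·│·│
│ │ ╷ ┌─┴─┬───┬───┘ ╷ ╵ │
│·│ │ │· ·│· ·│· · ·│· ·│
│ │ │ │ ╷ ╵ ╷ ╵ ┌─┬─┴─╴ │
│·│ │ │·│· ·│· ·│·│· · ·│
├─┘ │ │ ├───┼───┘ │ ┌───┤
│   │ │·│· ·│· · ·│·│· ·│
│ ┌─┴─┘ │ ╶─┤ ╷ ╶─┘ ├─╴ │
│ │· · ·│· ·│·│· · ·│· ·│
│ │ ╶───┤ ╷ ╵ ├───┬─┘ ╷ │
│ │· · ·│·│· ·│· ·│· ·│·│
│ ├───┐ │ ├───┘ ╷ ╵ ┌─┘ │
│ │   │·│·│· · ·│· ·│· ·│
│ ├─╴ │ │ └─╴ ┌─┘ ┌─┴─┬─┤
│ │   │·│· · ·│· ·│· ·│·│
│ ╵ ╷ │ └─────┴───┘ ╷ ╵ │
│   │ │· · · · · · ·│· ·│
└───┴─┴─────────────┴───┘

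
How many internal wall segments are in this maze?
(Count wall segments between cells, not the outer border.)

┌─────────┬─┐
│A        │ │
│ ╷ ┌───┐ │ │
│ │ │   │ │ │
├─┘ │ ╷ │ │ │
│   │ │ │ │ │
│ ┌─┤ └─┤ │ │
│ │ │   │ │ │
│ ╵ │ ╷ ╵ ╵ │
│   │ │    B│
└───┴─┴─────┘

Counting internal wall segments:
Total internal walls: 20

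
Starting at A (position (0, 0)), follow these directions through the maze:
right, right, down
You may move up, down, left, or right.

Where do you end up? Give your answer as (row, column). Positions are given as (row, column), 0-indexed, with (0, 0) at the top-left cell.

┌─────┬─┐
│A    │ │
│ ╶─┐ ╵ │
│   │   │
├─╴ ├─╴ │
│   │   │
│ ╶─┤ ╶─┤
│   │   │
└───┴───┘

Following directions step by step:
Start: (0, 0)
  right: (0, 0) → (0, 1)
  right: (0, 1) → (0, 2)
  down: (0, 2) → (1, 2)
Final position: (1, 2)

Path taken:

┌─────┬─┐
│A → ↓│ │
│ ╶─┐ ╵ │
│   │B  │
├─╴ ├─╴ │
│   │   │
│ ╶─┤ ╶─┤
│   │   │
└───┴───┘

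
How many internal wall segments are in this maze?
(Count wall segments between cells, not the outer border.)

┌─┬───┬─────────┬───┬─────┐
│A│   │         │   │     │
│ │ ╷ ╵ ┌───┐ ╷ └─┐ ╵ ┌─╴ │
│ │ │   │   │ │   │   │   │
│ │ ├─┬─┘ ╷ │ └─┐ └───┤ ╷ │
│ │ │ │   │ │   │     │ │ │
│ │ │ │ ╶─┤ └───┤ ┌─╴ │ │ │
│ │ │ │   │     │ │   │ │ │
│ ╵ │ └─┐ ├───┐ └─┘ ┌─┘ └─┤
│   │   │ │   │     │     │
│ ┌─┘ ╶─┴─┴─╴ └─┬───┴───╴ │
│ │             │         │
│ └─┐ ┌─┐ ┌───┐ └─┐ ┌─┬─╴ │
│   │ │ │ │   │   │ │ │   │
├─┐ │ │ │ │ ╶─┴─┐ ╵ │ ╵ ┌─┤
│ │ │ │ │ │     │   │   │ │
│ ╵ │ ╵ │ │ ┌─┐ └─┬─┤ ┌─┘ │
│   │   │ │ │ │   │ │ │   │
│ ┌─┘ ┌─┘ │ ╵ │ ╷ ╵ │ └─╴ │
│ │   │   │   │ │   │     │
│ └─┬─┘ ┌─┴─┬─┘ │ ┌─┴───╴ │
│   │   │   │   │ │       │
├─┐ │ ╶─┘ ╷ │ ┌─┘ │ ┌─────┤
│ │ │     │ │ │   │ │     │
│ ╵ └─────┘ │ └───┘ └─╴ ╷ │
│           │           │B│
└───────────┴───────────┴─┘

Counting internal wall segments:
Total internal walls: 144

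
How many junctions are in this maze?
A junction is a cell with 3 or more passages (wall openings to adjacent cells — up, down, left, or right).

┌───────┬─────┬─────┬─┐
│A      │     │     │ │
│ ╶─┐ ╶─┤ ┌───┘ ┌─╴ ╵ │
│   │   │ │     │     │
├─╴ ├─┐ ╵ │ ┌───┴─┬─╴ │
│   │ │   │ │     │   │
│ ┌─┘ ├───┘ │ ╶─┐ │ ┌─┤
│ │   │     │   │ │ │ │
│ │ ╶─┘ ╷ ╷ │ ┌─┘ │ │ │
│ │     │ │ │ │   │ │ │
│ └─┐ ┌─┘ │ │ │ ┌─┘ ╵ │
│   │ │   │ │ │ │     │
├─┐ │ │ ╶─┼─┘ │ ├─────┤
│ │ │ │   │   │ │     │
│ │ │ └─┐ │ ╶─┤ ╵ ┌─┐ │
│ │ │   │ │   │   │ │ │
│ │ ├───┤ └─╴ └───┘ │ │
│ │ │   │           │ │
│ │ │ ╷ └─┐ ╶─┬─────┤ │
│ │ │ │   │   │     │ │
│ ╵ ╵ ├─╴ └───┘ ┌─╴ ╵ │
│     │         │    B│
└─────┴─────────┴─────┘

Checking each cell for number of passages:

Junctions found (3+ passages):
  (0, 2): 3 passages
  (1, 9): 3 passages
  (1, 10): 3 passages
  (3, 4): 3 passages
  (3, 5): 3 passages
  (3, 6): 3 passages
  (4, 2): 3 passages
  (5, 9): 3 passages
  (8, 5): 3 passages
  (8, 6): 3 passages
  (10, 1): 3 passages
  (10, 4): 3 passages
  (10, 9): 3 passages
Total junctions: 13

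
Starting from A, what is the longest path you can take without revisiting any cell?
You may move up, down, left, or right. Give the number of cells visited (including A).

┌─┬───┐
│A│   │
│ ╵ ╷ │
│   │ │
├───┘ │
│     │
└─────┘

Finding longest simple path using DFS:
Start: (0, 0)
Longest path visits 9 cells
Path: A → down → right → up → right → down → down → left → left

Solution:

┌─┬───┐
│A│↱ ↓│
│ ╵ ╷ │
│↳ ↑│↓│
├───┘ │
│B ← ↲│
└─────┘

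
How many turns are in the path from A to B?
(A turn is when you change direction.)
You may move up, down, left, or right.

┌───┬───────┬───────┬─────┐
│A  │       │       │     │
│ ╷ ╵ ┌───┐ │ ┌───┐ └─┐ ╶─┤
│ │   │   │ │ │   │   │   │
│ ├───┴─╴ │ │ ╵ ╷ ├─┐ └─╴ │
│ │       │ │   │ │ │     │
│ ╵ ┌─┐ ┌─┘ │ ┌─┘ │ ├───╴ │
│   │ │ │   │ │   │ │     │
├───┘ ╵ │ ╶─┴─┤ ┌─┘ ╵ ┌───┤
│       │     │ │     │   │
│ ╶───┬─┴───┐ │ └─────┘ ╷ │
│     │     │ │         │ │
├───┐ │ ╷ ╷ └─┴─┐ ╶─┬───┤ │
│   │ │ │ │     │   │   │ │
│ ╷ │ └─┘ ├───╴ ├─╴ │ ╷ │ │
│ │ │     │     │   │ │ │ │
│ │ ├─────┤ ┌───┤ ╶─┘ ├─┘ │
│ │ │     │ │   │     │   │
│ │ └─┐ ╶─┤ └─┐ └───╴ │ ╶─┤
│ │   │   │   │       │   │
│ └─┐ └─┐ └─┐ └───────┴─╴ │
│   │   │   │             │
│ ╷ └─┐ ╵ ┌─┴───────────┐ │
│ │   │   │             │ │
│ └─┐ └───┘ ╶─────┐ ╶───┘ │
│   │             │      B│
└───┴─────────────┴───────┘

Directions: down, down, down, right, up, right, right, down, down, left, left, left, down, right, right, down, down, right, right, up, up, right, down, right, right, down, left, left, down, down, right, down, right, right, right, right, right, right, down, down
Number of turns: 20

Solution:

┌───┬───────┬───────┬─────┐
│A  │       │       │     │
│ ╷ ╵ ┌───┐ │ ┌───┐ └─┐ ╶─┤
│↓│   │   │ │ │   │   │   │
│ ├───┴─╴ │ │ ╵ ╷ ├─┐ └─╴ │
│↓│↱ → ↓  │ │   │ │ │     │
│ ╵ ┌─┐ ┌─┘ │ ┌─┘ │ ├───╴ │
│↳ ↑│ │↓│   │ │   │ │     │
├───┘ ╵ │ ╶─┴─┤ ┌─┘ ╵ ┌───┤
│↓ ← ← ↲│     │ │     │   │
│ ╶───┬─┴───┐ │ └─────┘ ╷ │
│↳ → ↓│  ↱ ↓│ │         │ │
├───┐ │ ╷ ╷ └─┴─┐ ╶─┬───┤ │
│   │↓│ │↑│↳ → ↓│   │   │ │
│ ╷ │ └─┘ ├───╴ ├─╴ │ ╷ │ │
│ │ │↳ → ↑│↓ ← ↲│   │ │ │ │
│ │ ├─────┤ ┌───┤ ╶─┘ ├─┘ │
│ │ │     │↓│   │     │   │
│ │ └─┐ ╶─┤ └─┐ └───╴ │ ╶─┤
│ │   │   │↳ ↓│       │   │
│ └─┐ └─┐ └─┐ └───────┴─╴ │
│   │   │   │↳ → → → → → ↓│
│ ╷ └─┐ ╵ ┌─┴───────────┐ │
│ │   │   │             │↓│
│ └─┐ └───┘ ╶─────┐ ╶───┘ │
│   │             │      B│
└───┴─────────────┴───────┘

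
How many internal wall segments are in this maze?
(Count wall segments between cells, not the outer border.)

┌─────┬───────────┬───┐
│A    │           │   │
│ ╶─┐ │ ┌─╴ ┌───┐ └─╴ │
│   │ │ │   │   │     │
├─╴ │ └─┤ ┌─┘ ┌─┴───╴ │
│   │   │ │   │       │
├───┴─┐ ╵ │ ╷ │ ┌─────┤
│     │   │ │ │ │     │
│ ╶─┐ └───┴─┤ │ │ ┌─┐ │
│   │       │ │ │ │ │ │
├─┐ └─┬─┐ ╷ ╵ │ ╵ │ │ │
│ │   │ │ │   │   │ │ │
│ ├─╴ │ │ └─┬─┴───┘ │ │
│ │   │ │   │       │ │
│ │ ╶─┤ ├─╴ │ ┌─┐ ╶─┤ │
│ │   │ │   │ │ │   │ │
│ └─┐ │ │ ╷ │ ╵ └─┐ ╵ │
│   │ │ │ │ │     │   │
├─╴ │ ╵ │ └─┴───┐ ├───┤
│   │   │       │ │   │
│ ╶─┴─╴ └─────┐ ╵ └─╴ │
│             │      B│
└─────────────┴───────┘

Counting internal wall segments:
Total internal walls: 100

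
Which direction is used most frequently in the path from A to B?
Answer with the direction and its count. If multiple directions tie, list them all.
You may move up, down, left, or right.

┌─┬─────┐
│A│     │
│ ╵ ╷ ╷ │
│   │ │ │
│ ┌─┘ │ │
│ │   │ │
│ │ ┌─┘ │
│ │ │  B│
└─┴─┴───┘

Directions: down, right, up, right, right, down, down, down
Counts: {'down': 4, 'right': 3, 'up': 1}
Most common: down (4 times)

Solution:

┌─┬─────┐
│A│↱ → ↓│
│ ╵ ╷ ╷ │
│↳ ↑│ │↓│
│ ┌─┘ │ │
│ │   │↓│
│ │ ┌─┘ │
│ │ │  B│
└─┴─┴───┘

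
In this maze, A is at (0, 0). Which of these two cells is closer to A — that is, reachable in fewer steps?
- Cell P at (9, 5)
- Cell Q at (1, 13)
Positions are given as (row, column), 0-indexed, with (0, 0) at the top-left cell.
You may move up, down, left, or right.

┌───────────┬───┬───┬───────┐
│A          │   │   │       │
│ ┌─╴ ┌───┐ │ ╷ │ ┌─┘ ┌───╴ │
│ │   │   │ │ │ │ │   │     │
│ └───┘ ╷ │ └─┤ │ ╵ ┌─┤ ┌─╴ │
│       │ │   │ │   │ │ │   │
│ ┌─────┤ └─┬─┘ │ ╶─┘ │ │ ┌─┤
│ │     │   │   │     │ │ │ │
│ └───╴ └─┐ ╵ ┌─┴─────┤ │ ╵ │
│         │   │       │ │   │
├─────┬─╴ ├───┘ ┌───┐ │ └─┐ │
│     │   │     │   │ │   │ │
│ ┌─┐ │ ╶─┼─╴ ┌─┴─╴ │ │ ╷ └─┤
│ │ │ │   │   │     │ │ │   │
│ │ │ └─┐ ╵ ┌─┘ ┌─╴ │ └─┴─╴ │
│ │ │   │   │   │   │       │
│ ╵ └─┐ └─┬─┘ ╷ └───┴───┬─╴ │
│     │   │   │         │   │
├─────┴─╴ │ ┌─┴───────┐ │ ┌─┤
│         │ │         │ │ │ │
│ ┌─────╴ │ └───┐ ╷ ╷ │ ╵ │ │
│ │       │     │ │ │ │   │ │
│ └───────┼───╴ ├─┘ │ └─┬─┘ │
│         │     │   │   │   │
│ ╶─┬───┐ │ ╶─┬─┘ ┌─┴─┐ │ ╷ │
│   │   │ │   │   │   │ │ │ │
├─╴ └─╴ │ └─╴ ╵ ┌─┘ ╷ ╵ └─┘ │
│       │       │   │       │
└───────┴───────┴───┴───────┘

Shortest path A → P at (9, 5): 44 steps
Shortest path A → Q at (1, 13): 38 steps

Q is closer (38 steps vs 44 steps).

Path to P:

┌───────────┬───┬───┬───────┐
│A          │   │   │       │
│ ┌─╴ ┌───┐ │ ╷ │ ┌─┘ ┌───╴ │
│↓│   │   │ │ │ │ │   │     │
│ └───┘ ╷ │ └─┤ │ ╵ ┌─┤ ┌─╴ │
│↓      │ │   │ │   │ │ │   │
│ ┌─────┤ └─┬─┘ │ ╶─┘ │ │ ┌─┤
│↓│     │   │   │     │ │ │ │
│ └───╴ └─┐ ╵ ┌─┴─────┤ │ ╵ │
│↳ → → → ↓│   │↱ → → ↓│ │   │
├─────┬─╴ ├───┘ ┌───┐ │ └─┐ │
│     │↓ ↲│  ↱ ↑│   │↓│   │ │
│ ┌─┐ │ ╶─┼─╴ ┌─┴─╴ │ │ ╷ └─┤
│ │ │ │↳ ↓│↱ ↑│     │↓│ │   │
│ │ │ └─┐ ╵ ┌─┘ ┌─╴ │ └─┴─╴ │
│ │ │   │↳ ↑│↓ ↰│   │↳ → → ↓│
│ ╵ └─┐ └─┬─┘ ╷ └───┴───┬─╴ │
│     │   │↓ ↲│↑ ← ← ← ↰│↓ ↲│
├─────┴─╴ │ ┌─┴───────┐ │ ┌─┤
│         │P│         │↑│↓│ │
│ ┌─────╴ │ └───┐ ╷ ╷ │ ╵ │ │
│ │       │     │ │ │ │↑ ↲│ │
│ └───────┼───╴ ├─┘ │ └─┬─┘ │
│         │     │   │   │   │
│ ╶─┬───┐ │ ╶─┬─┘ ┌─┴─┐ │ ╷ │
│   │   │ │   │   │   │ │ │ │
├─╴ └─╴ │ └─╴ ╵ ┌─┘ ╷ ╵ └─┘ │
│       │       │   │       │
└───────┴───────┴───┴───────┘

Path to Q:

┌───────────┬───┬───┬───────┐
│A          │   │   │       │
│ ┌─╴ ┌───┐ │ ╷ │ ┌─┘ ┌───╴ │
│↓│   │   │ │ │ │ │   │↱ → Q│
│ └───┘ ╷ │ └─┤ │ ╵ ┌─┤ ┌─╴ │
│↓      │ │   │ │   │ │↑│   │
│ ┌─────┤ └─┬─┘ │ ╶─┘ │ │ ┌─┤
│↓│     │   │   │     │↑│ │ │
│ └───╴ └─┐ ╵ ┌─┴─────┤ │ ╵ │
│↳ → → → ↓│   │↱ → → ↓│↑│   │
├─────┬─╴ ├───┘ ┌───┐ │ └─┐ │
│     │↓ ↲│  ↱ ↑│   │↓│↑ ↰│ │
│ ┌─┐ │ ╶─┼─╴ ┌─┴─╴ │ │ ╷ └─┤
│ │ │ │↳ ↓│↱ ↑│     │↓│ │↑ ↰│
│ │ │ └─┐ ╵ ┌─┘ ┌─╴ │ └─┴─╴ │
│ │ │   │↳ ↑│   │   │↳ → → ↑│
│ ╵ └─┐ └─┬─┘ ╷ └───┴───┬─╴ │
│     │   │   │         │   │
├─────┴─╴ │ ┌─┴───────┐ │ ┌─┤
│         │ │         │ │ │ │
│ ┌─────╴ │ └───┐ ╷ ╷ │ ╵ │ │
│ │       │     │ │ │ │   │ │
│ └───────┼───╴ ├─┘ │ └─┬─┘ │
│         │     │   │   │   │
│ ╶─┬───┐ │ ╶─┬─┘ ┌─┴─┐ │ ╷ │
│   │   │ │   │   │   │ │ │ │
├─╴ └─╴ │ └─╴ ╵ ┌─┘ ╷ ╵ └─┘ │
│       │       │   │       │
└───────┴───────┴───┴───────┘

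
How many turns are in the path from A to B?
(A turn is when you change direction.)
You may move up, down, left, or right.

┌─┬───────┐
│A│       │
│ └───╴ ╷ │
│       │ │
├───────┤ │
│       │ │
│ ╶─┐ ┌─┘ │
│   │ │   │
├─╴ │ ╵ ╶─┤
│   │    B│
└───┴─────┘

Directions: down, right, right, right, up, right, down, down, down, left, down, right
Number of turns: 7

Solution:

┌─┬───────┐
│A│    ↱ ↓│
│ └───╴ ╷ │
│↳ → → ↑│↓│
├───────┤ │
│       │↓│
│ ╶─┐ ┌─┘ │
│   │ │↓ ↲│
├─╴ │ ╵ ╶─┤
│   │  ↳ B│
└───┴─────┘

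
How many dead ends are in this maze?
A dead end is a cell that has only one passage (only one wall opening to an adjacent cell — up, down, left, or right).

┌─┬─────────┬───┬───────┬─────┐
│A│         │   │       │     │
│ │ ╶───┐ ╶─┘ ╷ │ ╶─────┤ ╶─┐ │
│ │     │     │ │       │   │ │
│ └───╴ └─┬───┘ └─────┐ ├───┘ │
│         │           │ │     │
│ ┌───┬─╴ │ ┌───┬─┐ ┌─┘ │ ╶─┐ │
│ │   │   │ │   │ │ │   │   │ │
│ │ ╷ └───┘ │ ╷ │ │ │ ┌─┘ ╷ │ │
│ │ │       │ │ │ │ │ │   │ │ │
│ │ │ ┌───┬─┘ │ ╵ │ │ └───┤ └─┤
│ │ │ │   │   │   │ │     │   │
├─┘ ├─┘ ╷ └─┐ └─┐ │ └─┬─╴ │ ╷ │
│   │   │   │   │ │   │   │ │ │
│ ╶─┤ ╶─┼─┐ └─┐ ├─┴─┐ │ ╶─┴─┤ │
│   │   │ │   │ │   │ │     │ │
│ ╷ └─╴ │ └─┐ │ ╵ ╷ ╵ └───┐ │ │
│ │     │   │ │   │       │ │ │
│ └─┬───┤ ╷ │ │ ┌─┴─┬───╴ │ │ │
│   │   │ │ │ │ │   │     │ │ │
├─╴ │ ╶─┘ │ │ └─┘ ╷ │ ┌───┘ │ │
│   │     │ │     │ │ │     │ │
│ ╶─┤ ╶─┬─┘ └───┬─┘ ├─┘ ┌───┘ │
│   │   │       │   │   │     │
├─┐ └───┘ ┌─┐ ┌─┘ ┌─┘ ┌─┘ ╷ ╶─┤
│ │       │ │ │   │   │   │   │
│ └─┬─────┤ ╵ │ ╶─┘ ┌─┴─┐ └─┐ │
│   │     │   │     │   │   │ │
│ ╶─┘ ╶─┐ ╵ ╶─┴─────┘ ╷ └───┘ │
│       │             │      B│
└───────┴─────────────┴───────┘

Checking each cell for number of passages:

Dead ends found at positions:
  (0, 0)
  (0, 5)
  (0, 11)
  (1, 13)
  (2, 10)
  (3, 3)
  (3, 8)
  (4, 11)
  (4, 14)
  (5, 0)
  (5, 2)
  (5, 5)
  (6, 8)
  (6, 13)
  (7, 4)
  (9, 3)
  (9, 7)
  (10, 10)
  (11, 3)
  (11, 7)
  (12, 0)
  (12, 5)
  (12, 11)
  (13, 1)
  (13, 13)
  (14, 3)
Total dead ends: 26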